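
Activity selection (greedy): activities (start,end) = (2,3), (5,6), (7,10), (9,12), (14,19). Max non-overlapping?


Greedy: pick earliest-ending, then skip overlaps.
Selected (4 activities): [(2, 3), (5, 6), (7, 10), (14, 19)]


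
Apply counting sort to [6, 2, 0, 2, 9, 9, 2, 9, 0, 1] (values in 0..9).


Count array: [2, 1, 3, 0, 0, 0, 1, 0, 0, 3]
Reconstruct: [0, 0, 1, 2, 2, 2, 6, 9, 9, 9]


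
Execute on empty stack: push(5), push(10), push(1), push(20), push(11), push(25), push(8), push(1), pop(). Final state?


push(5) -> [5]
push(10) -> [5, 10]
push(1) -> [5, 10, 1]
push(20) -> [5, 10, 1, 20]
push(11) -> [5, 10, 1, 20, 11]
push(25) -> [5, 10, 1, 20, 11, 25]
push(8) -> [5, 10, 1, 20, 11, 25, 8]
push(1) -> [5, 10, 1, 20, 11, 25, 8, 1]
pop() returns 1 -> [5, 10, 1, 20, 11, 25, 8]
Final stack (bottom to top): [5, 10, 1, 20, 11, 25, 8]


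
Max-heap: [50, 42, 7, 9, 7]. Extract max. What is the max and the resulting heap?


Max = 50
Replace root with last, heapify down
Resulting heap: [42, 9, 7, 7]


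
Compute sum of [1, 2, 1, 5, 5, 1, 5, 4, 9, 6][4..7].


Prefix sums: [0, 1, 3, 4, 9, 14, 15, 20, 24, 33, 39]
Sum[4..7] = prefix[8] - prefix[4] = 24 - 9 = 15


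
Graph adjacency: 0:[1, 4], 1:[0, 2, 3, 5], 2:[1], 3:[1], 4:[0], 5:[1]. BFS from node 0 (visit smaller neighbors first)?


BFS queue: start with [0]
Visit order: [0, 1, 4, 2, 3, 5]


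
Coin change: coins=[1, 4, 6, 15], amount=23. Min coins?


dp[0]=0; dp[i]=1+min(dp[i-c] for c in coins)
...dp[18]=3, dp[19]=2, dp[20]=3, dp[21]=2, dp[22]=3, dp[23]=3
Minimum coins for 23 = 3


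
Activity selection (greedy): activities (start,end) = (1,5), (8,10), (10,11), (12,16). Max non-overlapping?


Greedy: pick earliest-ending, then skip overlaps.
Selected (4 activities): [(1, 5), (8, 10), (10, 11), (12, 16)]


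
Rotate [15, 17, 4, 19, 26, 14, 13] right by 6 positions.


Right rotate by 6: [17, 4, 19, 26, 14, 13, 15]


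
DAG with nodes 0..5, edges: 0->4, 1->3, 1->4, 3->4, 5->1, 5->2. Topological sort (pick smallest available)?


Kahn's algorithm, process smallest node first
Order: [0, 5, 1, 2, 3, 4]


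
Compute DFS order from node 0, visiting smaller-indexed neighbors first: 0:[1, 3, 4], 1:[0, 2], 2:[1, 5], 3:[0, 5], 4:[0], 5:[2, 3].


DFS stack-based: start with [0]
Visit order: [0, 1, 2, 5, 3, 4]


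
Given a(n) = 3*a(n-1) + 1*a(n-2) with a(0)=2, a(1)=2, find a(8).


Build bottom-up:
...a(6)=938, a(7)=3098, a(8)=3*3098+1*938=10232


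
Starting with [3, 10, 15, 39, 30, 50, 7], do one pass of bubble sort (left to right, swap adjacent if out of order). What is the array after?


After one pass: [3, 10, 15, 30, 39, 7, 50]


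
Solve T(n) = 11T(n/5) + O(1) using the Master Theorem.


a=11, b=5, c=0. log_5(11)=1.490 > c=0. Case 1: O(n^log_b(a)) = O(n^1.490)
Complexity: O(n^1.490)


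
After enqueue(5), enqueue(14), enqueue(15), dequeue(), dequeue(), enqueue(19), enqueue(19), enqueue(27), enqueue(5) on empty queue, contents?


enqueue(5) -> [5]
enqueue(14) -> [5, 14]
enqueue(15) -> [5, 14, 15]
dequeue() returns 5 -> [14, 15]
dequeue() returns 14 -> [15]
enqueue(19) -> [15, 19]
enqueue(19) -> [15, 19, 19]
enqueue(27) -> [15, 19, 19, 27]
enqueue(5) -> [15, 19, 19, 27, 5]
Final queue (front to back): [15, 19, 19, 27, 5]


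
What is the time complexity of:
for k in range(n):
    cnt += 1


Per nesting level: O(n) = O(n)
Complexity: O(n)


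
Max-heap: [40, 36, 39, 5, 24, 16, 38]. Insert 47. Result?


Append 47: [40, 36, 39, 5, 24, 16, 38, 47]
Bubble up: swap idx 7(47) with idx 3(5); swap idx 3(47) with idx 1(36); swap idx 1(47) with idx 0(40)
Result: [47, 40, 39, 36, 24, 16, 38, 5]


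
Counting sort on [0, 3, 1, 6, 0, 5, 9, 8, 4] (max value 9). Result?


Count array: [2, 1, 0, 1, 1, 1, 1, 0, 1, 1]
Reconstruct: [0, 0, 1, 3, 4, 5, 6, 8, 9]


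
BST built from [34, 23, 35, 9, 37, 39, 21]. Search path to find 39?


BST root = 34
Search for 39: compare at each node
Path: [34, 35, 37, 39]


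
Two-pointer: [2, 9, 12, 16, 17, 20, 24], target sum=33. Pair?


Two pointers: lo=0, hi=6
Found pair: (9, 24) summing to 33


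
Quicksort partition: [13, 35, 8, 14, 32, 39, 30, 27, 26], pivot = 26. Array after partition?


Elements <= 26 go left of pivot.
Result: [13, 8, 14, 26, 32, 39, 30, 27, 35], pivot at index 3


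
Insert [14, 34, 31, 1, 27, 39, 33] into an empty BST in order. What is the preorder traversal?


Root = 14; build tree by BST insertion.
Preorder traversal: [14, 1, 34, 31, 27, 33, 39]


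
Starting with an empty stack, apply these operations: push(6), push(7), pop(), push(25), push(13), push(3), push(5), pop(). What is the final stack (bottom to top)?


push(6) -> [6]
push(7) -> [6, 7]
pop() returns 7 -> [6]
push(25) -> [6, 25]
push(13) -> [6, 25, 13]
push(3) -> [6, 25, 13, 3]
push(5) -> [6, 25, 13, 3, 5]
pop() returns 5 -> [6, 25, 13, 3]
Final stack (bottom to top): [6, 25, 13, 3]


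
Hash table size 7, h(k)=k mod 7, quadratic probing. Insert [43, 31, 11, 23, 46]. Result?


Insertions: 43->slot 1; 31->slot 3; 11->slot 4; 23->slot 2; 46->slot 5
Table: [None, 43, 23, 31, 11, 46, None]


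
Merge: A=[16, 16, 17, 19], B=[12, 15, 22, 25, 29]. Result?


Compare heads, take smaller each step.
Merged: [12, 15, 16, 16, 17, 19, 22, 25, 29]


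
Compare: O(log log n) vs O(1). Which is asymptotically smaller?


constant grows slower than double-logarithmic
O(1) is asymptotically smaller; O(log log n) grows faster


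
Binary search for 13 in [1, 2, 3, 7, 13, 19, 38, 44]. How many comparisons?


Search for 13:
[0,7] mid=3 arr[3]=7
[4,7] mid=5 arr[5]=19
[4,4] mid=4 arr[4]=13
Total: 3 comparisons


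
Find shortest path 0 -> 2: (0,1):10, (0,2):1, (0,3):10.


Dijkstra from 0:
Distances: {0: 0, 1: 10, 2: 1, 3: 10}
Shortest distance to 2 = 1, path = [0, 2]


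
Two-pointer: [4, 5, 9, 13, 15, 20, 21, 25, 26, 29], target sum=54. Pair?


Two pointers: lo=0, hi=9
Found pair: (25, 29) summing to 54


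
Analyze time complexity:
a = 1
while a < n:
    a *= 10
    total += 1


Per nesting level: O(log n) = O(log n)
Complexity: O(log n)


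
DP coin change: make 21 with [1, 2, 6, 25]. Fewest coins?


dp[0]=0; dp[i]=1+min(dp[i-c] for c in coins)
...dp[16]=4, dp[17]=5, dp[18]=3, dp[19]=4, dp[20]=4, dp[21]=5
Minimum coins for 21 = 5


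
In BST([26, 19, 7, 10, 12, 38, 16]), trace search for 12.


BST root = 26
Search for 12: compare at each node
Path: [26, 19, 7, 10, 12]


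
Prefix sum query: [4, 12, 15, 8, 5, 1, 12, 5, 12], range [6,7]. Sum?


Prefix sums: [0, 4, 16, 31, 39, 44, 45, 57, 62, 74]
Sum[6..7] = prefix[8] - prefix[6] = 62 - 45 = 17


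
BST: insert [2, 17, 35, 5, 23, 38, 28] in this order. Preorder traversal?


Root = 2; build tree by BST insertion.
Preorder traversal: [2, 17, 5, 35, 23, 28, 38]


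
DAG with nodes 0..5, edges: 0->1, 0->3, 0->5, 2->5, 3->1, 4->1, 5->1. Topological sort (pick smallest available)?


Kahn's algorithm, process smallest node first
Order: [0, 2, 3, 4, 5, 1]


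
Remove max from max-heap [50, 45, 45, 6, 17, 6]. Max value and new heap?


Max = 50
Replace root with last, heapify down
Resulting heap: [45, 17, 45, 6, 6]


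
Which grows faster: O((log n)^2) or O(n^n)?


polylogarithmic grows slower than n^n
O((log n)^2) is asymptotically smaller; O(n^n) grows faster


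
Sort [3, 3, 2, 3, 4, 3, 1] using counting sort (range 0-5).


Count array: [0, 1, 1, 4, 1, 0]
Reconstruct: [1, 2, 3, 3, 3, 3, 4]


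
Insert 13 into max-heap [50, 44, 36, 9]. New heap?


Append 13: [50, 44, 36, 9, 13]
Bubble up: no swaps needed
Result: [50, 44, 36, 9, 13]


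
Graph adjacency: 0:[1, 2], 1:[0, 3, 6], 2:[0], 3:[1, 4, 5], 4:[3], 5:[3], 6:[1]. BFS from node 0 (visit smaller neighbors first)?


BFS queue: start with [0]
Visit order: [0, 1, 2, 3, 6, 4, 5]


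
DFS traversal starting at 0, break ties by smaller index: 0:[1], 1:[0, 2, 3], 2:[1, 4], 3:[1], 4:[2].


DFS stack-based: start with [0]
Visit order: [0, 1, 2, 4, 3]


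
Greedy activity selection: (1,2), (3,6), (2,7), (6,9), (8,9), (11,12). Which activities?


Greedy: pick earliest-ending, then skip overlaps.
Selected (4 activities): [(1, 2), (3, 6), (6, 9), (11, 12)]


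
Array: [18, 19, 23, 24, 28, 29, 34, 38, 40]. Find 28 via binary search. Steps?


Search for 28:
[0,8] mid=4 arr[4]=28
Total: 1 comparisons


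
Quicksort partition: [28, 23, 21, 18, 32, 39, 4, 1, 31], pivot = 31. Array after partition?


Elements <= 31 go left of pivot.
Result: [28, 23, 21, 18, 4, 1, 31, 39, 32], pivot at index 6


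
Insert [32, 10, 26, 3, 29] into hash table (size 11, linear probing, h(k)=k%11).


Insertions: 32->slot 10; 10->slot 0; 26->slot 4; 3->slot 3; 29->slot 7
Table: [10, None, None, 3, 26, None, None, 29, None, None, 32]


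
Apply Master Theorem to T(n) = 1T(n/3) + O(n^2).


a=1, b=3, c=2. log_3(1)=0 < c=2. Case 3: O(n^c) = O(n^2)
Complexity: O(n^2)


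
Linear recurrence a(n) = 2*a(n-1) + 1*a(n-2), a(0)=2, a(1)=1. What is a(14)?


Build bottom-up:
...a(12)=25342, a(13)=61181, a(14)=2*61181+1*25342=147704


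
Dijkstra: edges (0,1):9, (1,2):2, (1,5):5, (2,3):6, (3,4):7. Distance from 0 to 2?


Dijkstra from 0:
Distances: {0: 0, 1: 9, 2: 11, 3: 17, 4: 24, 5: 14}
Shortest distance to 2 = 11, path = [0, 1, 2]


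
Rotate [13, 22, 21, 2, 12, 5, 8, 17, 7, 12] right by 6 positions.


Right rotate by 6: [12, 5, 8, 17, 7, 12, 13, 22, 21, 2]


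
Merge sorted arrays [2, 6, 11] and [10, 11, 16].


Compare heads, take smaller each step.
Merged: [2, 6, 10, 11, 11, 16]


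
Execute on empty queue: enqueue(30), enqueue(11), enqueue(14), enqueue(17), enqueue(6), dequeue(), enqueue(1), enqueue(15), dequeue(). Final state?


enqueue(30) -> [30]
enqueue(11) -> [30, 11]
enqueue(14) -> [30, 11, 14]
enqueue(17) -> [30, 11, 14, 17]
enqueue(6) -> [30, 11, 14, 17, 6]
dequeue() returns 30 -> [11, 14, 17, 6]
enqueue(1) -> [11, 14, 17, 6, 1]
enqueue(15) -> [11, 14, 17, 6, 1, 15]
dequeue() returns 11 -> [14, 17, 6, 1, 15]
Final queue (front to back): [14, 17, 6, 1, 15]


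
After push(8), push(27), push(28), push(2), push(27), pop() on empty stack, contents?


push(8) -> [8]
push(27) -> [8, 27]
push(28) -> [8, 27, 28]
push(2) -> [8, 27, 28, 2]
push(27) -> [8, 27, 28, 2, 27]
pop() returns 27 -> [8, 27, 28, 2]
Final stack (bottom to top): [8, 27, 28, 2]


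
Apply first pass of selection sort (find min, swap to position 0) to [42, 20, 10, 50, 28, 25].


After one pass: [10, 20, 42, 50, 28, 25]


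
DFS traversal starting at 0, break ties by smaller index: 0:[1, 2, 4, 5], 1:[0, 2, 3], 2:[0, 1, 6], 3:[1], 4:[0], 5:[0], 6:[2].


DFS stack-based: start with [0]
Visit order: [0, 1, 2, 6, 3, 4, 5]


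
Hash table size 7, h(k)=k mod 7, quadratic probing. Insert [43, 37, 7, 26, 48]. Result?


Insertions: 43->slot 1; 37->slot 2; 7->slot 0; 26->slot 5; 48->slot 6
Table: [7, 43, 37, None, None, 26, 48]


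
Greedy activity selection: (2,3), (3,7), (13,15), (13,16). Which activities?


Greedy: pick earliest-ending, then skip overlaps.
Selected (3 activities): [(2, 3), (3, 7), (13, 15)]


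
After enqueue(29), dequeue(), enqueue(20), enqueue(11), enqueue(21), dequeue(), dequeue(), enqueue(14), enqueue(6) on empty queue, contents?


enqueue(29) -> [29]
dequeue() returns 29 -> []
enqueue(20) -> [20]
enqueue(11) -> [20, 11]
enqueue(21) -> [20, 11, 21]
dequeue() returns 20 -> [11, 21]
dequeue() returns 11 -> [21]
enqueue(14) -> [21, 14]
enqueue(6) -> [21, 14, 6]
Final queue (front to back): [21, 14, 6]


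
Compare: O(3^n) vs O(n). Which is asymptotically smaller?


linear grows slower than exponential (base 3)
O(n) is asymptotically smaller; O(3^n) grows faster


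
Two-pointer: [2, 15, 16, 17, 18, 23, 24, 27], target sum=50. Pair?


Two pointers: lo=0, hi=7
Found pair: (23, 27) summing to 50


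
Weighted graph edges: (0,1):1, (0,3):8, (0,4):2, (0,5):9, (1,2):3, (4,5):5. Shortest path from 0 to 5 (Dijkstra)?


Dijkstra from 0:
Distances: {0: 0, 1: 1, 2: 4, 3: 8, 4: 2, 5: 7}
Shortest distance to 5 = 7, path = [0, 4, 5]


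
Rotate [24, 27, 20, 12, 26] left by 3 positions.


Left rotate by 3: [12, 26, 24, 27, 20]


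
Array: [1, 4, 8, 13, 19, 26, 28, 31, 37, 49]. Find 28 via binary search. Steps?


Search for 28:
[0,9] mid=4 arr[4]=19
[5,9] mid=7 arr[7]=31
[5,6] mid=5 arr[5]=26
[6,6] mid=6 arr[6]=28
Total: 4 comparisons


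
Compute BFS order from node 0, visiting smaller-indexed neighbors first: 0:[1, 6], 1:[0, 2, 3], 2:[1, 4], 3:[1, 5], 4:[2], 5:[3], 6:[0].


BFS queue: start with [0]
Visit order: [0, 1, 6, 2, 3, 4, 5]


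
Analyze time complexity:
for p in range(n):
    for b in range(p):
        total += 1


Per nesting level: O(n) * O(n) [triangular over p] = O(n^2)
Complexity: O(n^2)


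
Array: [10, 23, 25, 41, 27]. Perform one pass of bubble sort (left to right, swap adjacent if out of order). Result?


After one pass: [10, 23, 25, 27, 41]


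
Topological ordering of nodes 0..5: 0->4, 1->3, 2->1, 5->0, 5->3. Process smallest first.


Kahn's algorithm, process smallest node first
Order: [2, 1, 5, 0, 3, 4]


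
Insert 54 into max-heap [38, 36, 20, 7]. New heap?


Append 54: [38, 36, 20, 7, 54]
Bubble up: swap idx 4(54) with idx 1(36); swap idx 1(54) with idx 0(38)
Result: [54, 38, 20, 7, 36]


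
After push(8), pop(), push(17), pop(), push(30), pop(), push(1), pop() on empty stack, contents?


push(8) -> [8]
pop() returns 8 -> []
push(17) -> [17]
pop() returns 17 -> []
push(30) -> [30]
pop() returns 30 -> []
push(1) -> [1]
pop() returns 1 -> []
Final stack (bottom to top): []


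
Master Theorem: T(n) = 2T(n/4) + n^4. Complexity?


a=2, b=4, c=4. log_4(2)=0.5 < c=4. Case 3: O(n^c) = O(n^4)
Complexity: O(n^4)


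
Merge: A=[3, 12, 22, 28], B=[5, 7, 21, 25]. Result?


Compare heads, take smaller each step.
Merged: [3, 5, 7, 12, 21, 22, 25, 28]


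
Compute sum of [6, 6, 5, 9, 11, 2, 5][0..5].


Prefix sums: [0, 6, 12, 17, 26, 37, 39, 44]
Sum[0..5] = prefix[6] - prefix[0] = 39 - 0 = 39


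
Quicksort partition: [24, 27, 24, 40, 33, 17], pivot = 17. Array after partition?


Elements <= 17 go left of pivot.
Result: [17, 27, 24, 40, 33, 24], pivot at index 0


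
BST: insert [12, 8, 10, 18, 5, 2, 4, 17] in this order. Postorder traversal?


Root = 12; build tree by BST insertion.
Postorder traversal: [4, 2, 5, 10, 8, 17, 18, 12]


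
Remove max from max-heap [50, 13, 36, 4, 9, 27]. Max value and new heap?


Max = 50
Replace root with last, heapify down
Resulting heap: [36, 13, 27, 4, 9]


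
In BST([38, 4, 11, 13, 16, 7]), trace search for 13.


BST root = 38
Search for 13: compare at each node
Path: [38, 4, 11, 13]


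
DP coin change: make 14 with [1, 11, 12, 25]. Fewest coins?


dp[0]=0; dp[i]=1+min(dp[i-c] for c in coins)
...dp[9]=9, dp[10]=10, dp[11]=1, dp[12]=1, dp[13]=2, dp[14]=3
Minimum coins for 14 = 3


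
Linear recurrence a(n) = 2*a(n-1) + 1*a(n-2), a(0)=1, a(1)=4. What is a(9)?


Build bottom-up:
...a(7)=746, a(8)=1801, a(9)=2*1801+1*746=4348


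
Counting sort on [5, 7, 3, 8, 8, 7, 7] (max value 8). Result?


Count array: [0, 0, 0, 1, 0, 1, 0, 3, 2]
Reconstruct: [3, 5, 7, 7, 7, 8, 8]


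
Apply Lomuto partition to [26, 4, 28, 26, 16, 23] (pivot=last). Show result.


Elements <= 23 go left of pivot.
Result: [4, 16, 23, 26, 26, 28], pivot at index 2


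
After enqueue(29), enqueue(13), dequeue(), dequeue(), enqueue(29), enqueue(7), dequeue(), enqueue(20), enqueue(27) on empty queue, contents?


enqueue(29) -> [29]
enqueue(13) -> [29, 13]
dequeue() returns 29 -> [13]
dequeue() returns 13 -> []
enqueue(29) -> [29]
enqueue(7) -> [29, 7]
dequeue() returns 29 -> [7]
enqueue(20) -> [7, 20]
enqueue(27) -> [7, 20, 27]
Final queue (front to back): [7, 20, 27]


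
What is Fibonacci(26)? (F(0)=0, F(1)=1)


F(n)=F(n-1)+F(n-2)
...F(24)=46368, F(25)=75025, F(26)=121393


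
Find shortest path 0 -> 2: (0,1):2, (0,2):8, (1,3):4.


Dijkstra from 0:
Distances: {0: 0, 1: 2, 2: 8, 3: 6}
Shortest distance to 2 = 8, path = [0, 2]


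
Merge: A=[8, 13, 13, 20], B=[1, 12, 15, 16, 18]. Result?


Compare heads, take smaller each step.
Merged: [1, 8, 12, 13, 13, 15, 16, 18, 20]


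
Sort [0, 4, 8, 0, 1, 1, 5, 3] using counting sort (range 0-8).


Count array: [2, 2, 0, 1, 1, 1, 0, 0, 1]
Reconstruct: [0, 0, 1, 1, 3, 4, 5, 8]


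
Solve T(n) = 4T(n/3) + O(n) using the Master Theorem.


a=4, b=3, c=1. log_3(4)=1.262 > c=1. Case 1: O(n^log_b(a)) = O(n^1.262)
Complexity: O(n^1.262)


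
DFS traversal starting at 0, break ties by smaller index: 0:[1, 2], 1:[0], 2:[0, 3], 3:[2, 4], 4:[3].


DFS stack-based: start with [0]
Visit order: [0, 1, 2, 3, 4]


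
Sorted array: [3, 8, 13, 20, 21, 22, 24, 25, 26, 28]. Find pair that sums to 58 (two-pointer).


Two pointers: lo=0, hi=9
No pair sums to 58


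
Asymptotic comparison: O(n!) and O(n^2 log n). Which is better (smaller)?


n^2 log n grows slower than factorial
O(n^2 log n) is asymptotically smaller; O(n!) grows faster


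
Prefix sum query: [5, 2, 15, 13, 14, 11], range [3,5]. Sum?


Prefix sums: [0, 5, 7, 22, 35, 49, 60]
Sum[3..5] = prefix[6] - prefix[3] = 60 - 22 = 38


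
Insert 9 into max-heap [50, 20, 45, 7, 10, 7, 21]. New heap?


Append 9: [50, 20, 45, 7, 10, 7, 21, 9]
Bubble up: swap idx 7(9) with idx 3(7)
Result: [50, 20, 45, 9, 10, 7, 21, 7]


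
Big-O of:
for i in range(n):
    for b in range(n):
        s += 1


Per nesting level: O(n) * O(n) = O(n^2)
Complexity: O(n^2)


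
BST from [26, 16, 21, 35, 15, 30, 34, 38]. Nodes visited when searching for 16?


BST root = 26
Search for 16: compare at each node
Path: [26, 16]


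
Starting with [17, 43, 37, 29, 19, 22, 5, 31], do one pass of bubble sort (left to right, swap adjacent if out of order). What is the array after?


After one pass: [17, 37, 29, 19, 22, 5, 31, 43]


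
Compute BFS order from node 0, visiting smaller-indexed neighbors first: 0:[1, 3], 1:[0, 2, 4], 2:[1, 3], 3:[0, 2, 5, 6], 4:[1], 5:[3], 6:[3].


BFS queue: start with [0]
Visit order: [0, 1, 3, 2, 4, 5, 6]


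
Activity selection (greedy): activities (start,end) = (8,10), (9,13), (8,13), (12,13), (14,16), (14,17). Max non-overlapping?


Greedy: pick earliest-ending, then skip overlaps.
Selected (3 activities): [(8, 10), (12, 13), (14, 16)]


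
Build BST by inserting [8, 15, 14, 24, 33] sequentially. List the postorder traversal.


Root = 8; build tree by BST insertion.
Postorder traversal: [14, 33, 24, 15, 8]


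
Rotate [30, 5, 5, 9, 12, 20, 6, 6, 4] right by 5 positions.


Right rotate by 5: [12, 20, 6, 6, 4, 30, 5, 5, 9]


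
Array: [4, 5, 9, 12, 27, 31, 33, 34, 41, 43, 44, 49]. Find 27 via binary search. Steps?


Search for 27:
[0,11] mid=5 arr[5]=31
[0,4] mid=2 arr[2]=9
[3,4] mid=3 arr[3]=12
[4,4] mid=4 arr[4]=27
Total: 4 comparisons


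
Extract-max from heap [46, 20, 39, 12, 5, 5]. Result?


Max = 46
Replace root with last, heapify down
Resulting heap: [39, 20, 5, 12, 5]


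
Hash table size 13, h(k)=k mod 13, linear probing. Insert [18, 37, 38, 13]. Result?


Insertions: 18->slot 5; 37->slot 11; 38->slot 12; 13->slot 0
Table: [13, None, None, None, None, 18, None, None, None, None, None, 37, 38]


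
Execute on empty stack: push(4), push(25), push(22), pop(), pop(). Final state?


push(4) -> [4]
push(25) -> [4, 25]
push(22) -> [4, 25, 22]
pop() returns 22 -> [4, 25]
pop() returns 25 -> [4]
Final stack (bottom to top): [4]


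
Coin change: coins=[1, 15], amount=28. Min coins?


dp[0]=0; dp[i]=1+min(dp[i-c] for c in coins)
...dp[23]=9, dp[24]=10, dp[25]=11, dp[26]=12, dp[27]=13, dp[28]=14
Minimum coins for 28 = 14


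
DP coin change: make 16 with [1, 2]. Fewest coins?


dp[0]=0; dp[i]=1+min(dp[i-c] for c in coins)
...dp[11]=6, dp[12]=6, dp[13]=7, dp[14]=7, dp[15]=8, dp[16]=8
Minimum coins for 16 = 8


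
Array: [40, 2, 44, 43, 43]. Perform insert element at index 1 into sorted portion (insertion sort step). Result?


After one pass: [2, 40, 44, 43, 43]


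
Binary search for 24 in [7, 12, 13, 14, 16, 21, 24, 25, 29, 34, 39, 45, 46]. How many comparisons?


Search for 24:
[0,12] mid=6 arr[6]=24
Total: 1 comparisons


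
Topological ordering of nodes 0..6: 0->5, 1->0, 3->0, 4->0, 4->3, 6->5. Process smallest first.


Kahn's algorithm, process smallest node first
Order: [1, 2, 4, 3, 0, 6, 5]


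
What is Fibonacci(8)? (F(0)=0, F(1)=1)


F(n)=F(n-1)+F(n-2)
...F(6)=8, F(7)=13, F(8)=21


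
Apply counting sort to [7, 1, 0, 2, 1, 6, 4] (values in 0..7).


Count array: [1, 2, 1, 0, 1, 0, 1, 1]
Reconstruct: [0, 1, 1, 2, 4, 6, 7]


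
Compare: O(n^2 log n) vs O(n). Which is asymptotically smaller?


linear grows slower than n^2 log n
O(n) is asymptotically smaller; O(n^2 log n) grows faster


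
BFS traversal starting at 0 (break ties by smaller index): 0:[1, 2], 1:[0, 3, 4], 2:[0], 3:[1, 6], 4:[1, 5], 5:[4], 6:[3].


BFS queue: start with [0]
Visit order: [0, 1, 2, 3, 4, 6, 5]


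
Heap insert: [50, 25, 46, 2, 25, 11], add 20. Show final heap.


Append 20: [50, 25, 46, 2, 25, 11, 20]
Bubble up: no swaps needed
Result: [50, 25, 46, 2, 25, 11, 20]


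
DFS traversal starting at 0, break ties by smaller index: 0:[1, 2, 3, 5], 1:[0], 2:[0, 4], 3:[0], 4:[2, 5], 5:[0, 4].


DFS stack-based: start with [0]
Visit order: [0, 1, 2, 4, 5, 3]


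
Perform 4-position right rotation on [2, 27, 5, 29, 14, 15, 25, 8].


Right rotate by 4: [14, 15, 25, 8, 2, 27, 5, 29]


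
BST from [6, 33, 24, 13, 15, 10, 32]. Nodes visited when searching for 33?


BST root = 6
Search for 33: compare at each node
Path: [6, 33]


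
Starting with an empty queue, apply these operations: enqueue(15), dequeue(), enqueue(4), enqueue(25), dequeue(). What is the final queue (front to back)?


enqueue(15) -> [15]
dequeue() returns 15 -> []
enqueue(4) -> [4]
enqueue(25) -> [4, 25]
dequeue() returns 4 -> [25]
Final queue (front to back): [25]


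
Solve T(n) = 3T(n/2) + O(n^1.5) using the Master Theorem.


a=3, b=2, c=1.5. log_2(3)=1.585 > c=1.5. Case 1: O(n^log_b(a)) = O(n^1.585)
Complexity: O(n^1.585)


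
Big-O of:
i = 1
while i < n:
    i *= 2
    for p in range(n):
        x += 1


Per nesting level: O(log n) * O(n) = O(n log n)
Complexity: O(n log n)


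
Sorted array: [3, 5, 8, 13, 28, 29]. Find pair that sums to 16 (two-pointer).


Two pointers: lo=0, hi=5
Found pair: (3, 13) summing to 16


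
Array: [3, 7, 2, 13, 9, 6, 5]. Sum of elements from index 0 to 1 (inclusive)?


Prefix sums: [0, 3, 10, 12, 25, 34, 40, 45]
Sum[0..1] = prefix[2] - prefix[0] = 10 - 0 = 10


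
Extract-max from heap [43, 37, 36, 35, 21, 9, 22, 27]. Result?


Max = 43
Replace root with last, heapify down
Resulting heap: [37, 35, 36, 27, 21, 9, 22]


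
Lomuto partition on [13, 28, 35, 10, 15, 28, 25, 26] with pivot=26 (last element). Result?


Elements <= 26 go left of pivot.
Result: [13, 10, 15, 25, 26, 28, 28, 35], pivot at index 4


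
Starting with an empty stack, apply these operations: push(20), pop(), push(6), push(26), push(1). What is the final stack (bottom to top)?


push(20) -> [20]
pop() returns 20 -> []
push(6) -> [6]
push(26) -> [6, 26]
push(1) -> [6, 26, 1]
Final stack (bottom to top): [6, 26, 1]


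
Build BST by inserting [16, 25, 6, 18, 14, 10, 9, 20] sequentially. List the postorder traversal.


Root = 16; build tree by BST insertion.
Postorder traversal: [9, 10, 14, 6, 20, 18, 25, 16]


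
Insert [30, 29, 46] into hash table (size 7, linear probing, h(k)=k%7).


Insertions: 30->slot 2; 29->slot 1; 46->slot 4
Table: [None, 29, 30, None, 46, None, None]


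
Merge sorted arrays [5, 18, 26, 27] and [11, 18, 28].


Compare heads, take smaller each step.
Merged: [5, 11, 18, 18, 26, 27, 28]


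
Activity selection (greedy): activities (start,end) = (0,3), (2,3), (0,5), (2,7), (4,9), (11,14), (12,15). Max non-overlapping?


Greedy: pick earliest-ending, then skip overlaps.
Selected (3 activities): [(0, 3), (4, 9), (11, 14)]


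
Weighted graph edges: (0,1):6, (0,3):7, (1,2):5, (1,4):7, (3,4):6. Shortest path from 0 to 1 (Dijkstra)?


Dijkstra from 0:
Distances: {0: 0, 1: 6, 2: 11, 3: 7, 4: 13}
Shortest distance to 1 = 6, path = [0, 1]


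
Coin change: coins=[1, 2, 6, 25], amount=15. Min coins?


dp[0]=0; dp[i]=1+min(dp[i-c] for c in coins)
...dp[10]=3, dp[11]=4, dp[12]=2, dp[13]=3, dp[14]=3, dp[15]=4
Minimum coins for 15 = 4


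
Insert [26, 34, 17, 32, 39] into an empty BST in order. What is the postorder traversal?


Root = 26; build tree by BST insertion.
Postorder traversal: [17, 32, 39, 34, 26]


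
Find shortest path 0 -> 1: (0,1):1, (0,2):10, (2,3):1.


Dijkstra from 0:
Distances: {0: 0, 1: 1, 2: 10, 3: 11}
Shortest distance to 1 = 1, path = [0, 1]


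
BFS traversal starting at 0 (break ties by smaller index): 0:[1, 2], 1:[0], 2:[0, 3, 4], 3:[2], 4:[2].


BFS queue: start with [0]
Visit order: [0, 1, 2, 3, 4]


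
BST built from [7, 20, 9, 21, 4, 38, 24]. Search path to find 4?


BST root = 7
Search for 4: compare at each node
Path: [7, 4]


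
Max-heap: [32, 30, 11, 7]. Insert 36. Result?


Append 36: [32, 30, 11, 7, 36]
Bubble up: swap idx 4(36) with idx 1(30); swap idx 1(36) with idx 0(32)
Result: [36, 32, 11, 7, 30]


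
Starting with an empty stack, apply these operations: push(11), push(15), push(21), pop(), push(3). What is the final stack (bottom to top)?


push(11) -> [11]
push(15) -> [11, 15]
push(21) -> [11, 15, 21]
pop() returns 21 -> [11, 15]
push(3) -> [11, 15, 3]
Final stack (bottom to top): [11, 15, 3]


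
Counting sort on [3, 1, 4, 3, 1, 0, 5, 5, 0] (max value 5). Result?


Count array: [2, 2, 0, 2, 1, 2]
Reconstruct: [0, 0, 1, 1, 3, 3, 4, 5, 5]


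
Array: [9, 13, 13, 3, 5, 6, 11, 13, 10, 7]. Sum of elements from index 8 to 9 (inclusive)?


Prefix sums: [0, 9, 22, 35, 38, 43, 49, 60, 73, 83, 90]
Sum[8..9] = prefix[10] - prefix[8] = 90 - 73 = 17


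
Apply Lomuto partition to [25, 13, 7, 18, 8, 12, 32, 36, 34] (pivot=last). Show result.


Elements <= 34 go left of pivot.
Result: [25, 13, 7, 18, 8, 12, 32, 34, 36], pivot at index 7


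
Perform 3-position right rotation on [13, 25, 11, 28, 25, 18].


Right rotate by 3: [28, 25, 18, 13, 25, 11]


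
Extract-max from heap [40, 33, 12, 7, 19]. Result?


Max = 40
Replace root with last, heapify down
Resulting heap: [33, 19, 12, 7]


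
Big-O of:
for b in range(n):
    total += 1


Per nesting level: O(n) = O(n)
Complexity: O(n)


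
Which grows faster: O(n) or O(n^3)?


linear grows slower than cubic
O(n) is asymptotically smaller; O(n^3) grows faster


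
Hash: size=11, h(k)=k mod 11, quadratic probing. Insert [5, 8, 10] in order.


Insertions: 5->slot 5; 8->slot 8; 10->slot 10
Table: [None, None, None, None, None, 5, None, None, 8, None, 10]


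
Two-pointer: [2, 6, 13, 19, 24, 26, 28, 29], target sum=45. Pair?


Two pointers: lo=0, hi=7
Found pair: (19, 26) summing to 45


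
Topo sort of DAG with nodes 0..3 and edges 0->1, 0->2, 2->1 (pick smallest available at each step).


Kahn's algorithm, process smallest node first
Order: [0, 2, 1, 3]


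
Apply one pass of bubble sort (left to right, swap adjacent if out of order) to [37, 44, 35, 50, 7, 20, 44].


After one pass: [37, 35, 44, 7, 20, 44, 50]


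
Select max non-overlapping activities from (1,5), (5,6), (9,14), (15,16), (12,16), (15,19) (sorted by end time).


Greedy: pick earliest-ending, then skip overlaps.
Selected (4 activities): [(1, 5), (5, 6), (9, 14), (15, 16)]


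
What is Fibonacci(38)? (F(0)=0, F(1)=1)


F(n)=F(n-1)+F(n-2)
...F(36)=14930352, F(37)=24157817, F(38)=39088169


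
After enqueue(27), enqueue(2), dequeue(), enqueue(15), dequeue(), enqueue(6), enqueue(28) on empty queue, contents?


enqueue(27) -> [27]
enqueue(2) -> [27, 2]
dequeue() returns 27 -> [2]
enqueue(15) -> [2, 15]
dequeue() returns 2 -> [15]
enqueue(6) -> [15, 6]
enqueue(28) -> [15, 6, 28]
Final queue (front to back): [15, 6, 28]


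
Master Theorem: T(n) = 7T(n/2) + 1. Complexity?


a=7, b=2, c=0. log_2(7)=2.807 > c=0. Case 1: O(n^log_b(a)) = O(n^2.807)
Complexity: O(n^2.807)


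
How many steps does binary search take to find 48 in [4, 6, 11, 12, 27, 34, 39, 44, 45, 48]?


Search for 48:
[0,9] mid=4 arr[4]=27
[5,9] mid=7 arr[7]=44
[8,9] mid=8 arr[8]=45
[9,9] mid=9 arr[9]=48
Total: 4 comparisons


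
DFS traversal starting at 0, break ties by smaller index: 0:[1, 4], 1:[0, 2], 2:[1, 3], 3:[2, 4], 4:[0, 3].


DFS stack-based: start with [0]
Visit order: [0, 1, 2, 3, 4]


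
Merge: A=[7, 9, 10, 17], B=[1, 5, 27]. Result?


Compare heads, take smaller each step.
Merged: [1, 5, 7, 9, 10, 17, 27]


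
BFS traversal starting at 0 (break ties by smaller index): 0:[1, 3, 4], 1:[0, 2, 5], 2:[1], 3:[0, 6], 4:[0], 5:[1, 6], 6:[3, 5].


BFS queue: start with [0]
Visit order: [0, 1, 3, 4, 2, 5, 6]


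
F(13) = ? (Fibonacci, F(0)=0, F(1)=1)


F(n)=F(n-1)+F(n-2)
...F(11)=89, F(12)=144, F(13)=233


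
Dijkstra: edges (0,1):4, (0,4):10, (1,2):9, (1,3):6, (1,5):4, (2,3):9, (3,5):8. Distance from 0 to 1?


Dijkstra from 0:
Distances: {0: 0, 1: 4, 2: 13, 3: 10, 4: 10, 5: 8}
Shortest distance to 1 = 4, path = [0, 1]


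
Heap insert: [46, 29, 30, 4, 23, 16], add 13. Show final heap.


Append 13: [46, 29, 30, 4, 23, 16, 13]
Bubble up: no swaps needed
Result: [46, 29, 30, 4, 23, 16, 13]


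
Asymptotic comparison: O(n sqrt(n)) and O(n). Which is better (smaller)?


linear grows slower than n^1.5
O(n) is asymptotically smaller; O(n sqrt(n)) grows faster


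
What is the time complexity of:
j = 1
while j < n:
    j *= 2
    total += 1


Per nesting level: O(log n) = O(log n)
Complexity: O(log n)


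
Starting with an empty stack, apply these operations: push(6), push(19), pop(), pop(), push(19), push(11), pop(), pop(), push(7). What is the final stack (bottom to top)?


push(6) -> [6]
push(19) -> [6, 19]
pop() returns 19 -> [6]
pop() returns 6 -> []
push(19) -> [19]
push(11) -> [19, 11]
pop() returns 11 -> [19]
pop() returns 19 -> []
push(7) -> [7]
Final stack (bottom to top): [7]


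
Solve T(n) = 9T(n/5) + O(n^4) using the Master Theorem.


a=9, b=5, c=4. log_5(9)=1.365 < c=4. Case 3: O(n^c) = O(n^4)
Complexity: O(n^4)


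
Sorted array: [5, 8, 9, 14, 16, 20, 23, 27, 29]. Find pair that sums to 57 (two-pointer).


Two pointers: lo=0, hi=8
No pair sums to 57


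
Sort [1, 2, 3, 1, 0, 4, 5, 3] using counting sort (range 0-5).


Count array: [1, 2, 1, 2, 1, 1]
Reconstruct: [0, 1, 1, 2, 3, 3, 4, 5]


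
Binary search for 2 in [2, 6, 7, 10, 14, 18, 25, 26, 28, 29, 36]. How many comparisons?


Search for 2:
[0,10] mid=5 arr[5]=18
[0,4] mid=2 arr[2]=7
[0,1] mid=0 arr[0]=2
Total: 3 comparisons


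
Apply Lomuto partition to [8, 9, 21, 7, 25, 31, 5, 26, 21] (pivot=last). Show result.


Elements <= 21 go left of pivot.
Result: [8, 9, 21, 7, 5, 21, 25, 26, 31], pivot at index 5


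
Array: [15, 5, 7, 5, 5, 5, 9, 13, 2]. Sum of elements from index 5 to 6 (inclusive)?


Prefix sums: [0, 15, 20, 27, 32, 37, 42, 51, 64, 66]
Sum[5..6] = prefix[7] - prefix[5] = 51 - 37 = 14


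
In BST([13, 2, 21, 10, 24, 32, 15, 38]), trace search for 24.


BST root = 13
Search for 24: compare at each node
Path: [13, 21, 24]


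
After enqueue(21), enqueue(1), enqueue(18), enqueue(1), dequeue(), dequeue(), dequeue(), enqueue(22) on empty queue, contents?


enqueue(21) -> [21]
enqueue(1) -> [21, 1]
enqueue(18) -> [21, 1, 18]
enqueue(1) -> [21, 1, 18, 1]
dequeue() returns 21 -> [1, 18, 1]
dequeue() returns 1 -> [18, 1]
dequeue() returns 18 -> [1]
enqueue(22) -> [1, 22]
Final queue (front to back): [1, 22]


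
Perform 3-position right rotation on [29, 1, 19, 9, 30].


Right rotate by 3: [19, 9, 30, 29, 1]


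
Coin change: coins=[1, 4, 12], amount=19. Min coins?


dp[0]=0; dp[i]=1+min(dp[i-c] for c in coins)
...dp[14]=3, dp[15]=4, dp[16]=2, dp[17]=3, dp[18]=4, dp[19]=5
Minimum coins for 19 = 5


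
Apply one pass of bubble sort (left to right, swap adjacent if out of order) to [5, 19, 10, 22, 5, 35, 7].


After one pass: [5, 10, 19, 5, 22, 7, 35]


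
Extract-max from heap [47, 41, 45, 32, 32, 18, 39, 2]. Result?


Max = 47
Replace root with last, heapify down
Resulting heap: [45, 41, 39, 32, 32, 18, 2]


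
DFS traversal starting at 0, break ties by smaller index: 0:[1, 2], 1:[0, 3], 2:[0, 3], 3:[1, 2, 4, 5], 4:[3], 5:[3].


DFS stack-based: start with [0]
Visit order: [0, 1, 3, 2, 4, 5]


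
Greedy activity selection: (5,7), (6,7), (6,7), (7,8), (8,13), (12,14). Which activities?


Greedy: pick earliest-ending, then skip overlaps.
Selected (3 activities): [(5, 7), (7, 8), (8, 13)]


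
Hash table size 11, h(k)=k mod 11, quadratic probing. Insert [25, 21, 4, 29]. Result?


Insertions: 25->slot 3; 21->slot 10; 4->slot 4; 29->slot 7
Table: [None, None, None, 25, 4, None, None, 29, None, None, 21]


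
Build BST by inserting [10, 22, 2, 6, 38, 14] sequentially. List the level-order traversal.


Root = 10; build tree by BST insertion.
Level-Order traversal: [10, 2, 22, 6, 14, 38]


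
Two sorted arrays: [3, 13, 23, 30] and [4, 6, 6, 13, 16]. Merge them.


Compare heads, take smaller each step.
Merged: [3, 4, 6, 6, 13, 13, 16, 23, 30]


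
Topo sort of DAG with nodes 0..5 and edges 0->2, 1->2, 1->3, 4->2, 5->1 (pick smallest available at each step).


Kahn's algorithm, process smallest node first
Order: [0, 4, 5, 1, 2, 3]


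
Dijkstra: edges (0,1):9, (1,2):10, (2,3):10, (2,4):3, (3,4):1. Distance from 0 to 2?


Dijkstra from 0:
Distances: {0: 0, 1: 9, 2: 19, 3: 23, 4: 22}
Shortest distance to 2 = 19, path = [0, 1, 2]


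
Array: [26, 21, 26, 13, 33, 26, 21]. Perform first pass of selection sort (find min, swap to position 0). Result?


After one pass: [13, 21, 26, 26, 33, 26, 21]


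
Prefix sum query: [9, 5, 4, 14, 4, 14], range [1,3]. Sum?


Prefix sums: [0, 9, 14, 18, 32, 36, 50]
Sum[1..3] = prefix[4] - prefix[1] = 32 - 9 = 23


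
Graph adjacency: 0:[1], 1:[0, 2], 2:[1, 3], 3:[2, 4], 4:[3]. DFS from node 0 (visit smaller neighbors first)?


DFS stack-based: start with [0]
Visit order: [0, 1, 2, 3, 4]


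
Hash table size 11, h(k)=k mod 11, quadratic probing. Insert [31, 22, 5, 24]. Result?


Insertions: 31->slot 9; 22->slot 0; 5->slot 5; 24->slot 2
Table: [22, None, 24, None, None, 5, None, None, None, 31, None]


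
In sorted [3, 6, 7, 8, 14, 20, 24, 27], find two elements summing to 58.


Two pointers: lo=0, hi=7
No pair sums to 58


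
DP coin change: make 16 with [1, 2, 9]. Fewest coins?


dp[0]=0; dp[i]=1+min(dp[i-c] for c in coins)
...dp[11]=2, dp[12]=3, dp[13]=3, dp[14]=4, dp[15]=4, dp[16]=5
Minimum coins for 16 = 5


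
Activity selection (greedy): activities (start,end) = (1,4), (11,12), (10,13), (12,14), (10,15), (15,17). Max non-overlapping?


Greedy: pick earliest-ending, then skip overlaps.
Selected (4 activities): [(1, 4), (11, 12), (12, 14), (15, 17)]


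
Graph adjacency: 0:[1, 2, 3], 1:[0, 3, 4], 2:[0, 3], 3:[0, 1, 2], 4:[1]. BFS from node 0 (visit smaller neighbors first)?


BFS queue: start with [0]
Visit order: [0, 1, 2, 3, 4]


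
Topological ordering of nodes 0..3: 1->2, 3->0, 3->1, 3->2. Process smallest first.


Kahn's algorithm, process smallest node first
Order: [3, 0, 1, 2]


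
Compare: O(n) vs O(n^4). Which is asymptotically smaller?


linear grows slower than quartic
O(n) is asymptotically smaller; O(n^4) grows faster


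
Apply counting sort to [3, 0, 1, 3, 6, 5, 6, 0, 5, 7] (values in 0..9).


Count array: [2, 1, 0, 2, 0, 2, 2, 1, 0, 0]
Reconstruct: [0, 0, 1, 3, 3, 5, 5, 6, 6, 7]


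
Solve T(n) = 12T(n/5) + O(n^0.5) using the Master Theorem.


a=12, b=5, c=0.5. log_5(12)=1.544 > c=0.5. Case 1: O(n^log_b(a)) = O(n^1.544)
Complexity: O(n^1.544)


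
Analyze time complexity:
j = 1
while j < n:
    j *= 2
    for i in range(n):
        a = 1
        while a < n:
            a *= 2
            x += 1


Per nesting level: O(log n) * O(n) * O(log n) = O(n (log n)^2)
Complexity: O(n (log n)^2)


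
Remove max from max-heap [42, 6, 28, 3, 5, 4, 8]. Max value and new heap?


Max = 42
Replace root with last, heapify down
Resulting heap: [28, 6, 8, 3, 5, 4]


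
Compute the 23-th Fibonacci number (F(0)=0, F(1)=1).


F(n)=F(n-1)+F(n-2)
...F(21)=10946, F(22)=17711, F(23)=28657


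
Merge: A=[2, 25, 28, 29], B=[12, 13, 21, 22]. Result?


Compare heads, take smaller each step.
Merged: [2, 12, 13, 21, 22, 25, 28, 29]


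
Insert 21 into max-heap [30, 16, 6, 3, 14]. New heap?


Append 21: [30, 16, 6, 3, 14, 21]
Bubble up: swap idx 5(21) with idx 2(6)
Result: [30, 16, 21, 3, 14, 6]


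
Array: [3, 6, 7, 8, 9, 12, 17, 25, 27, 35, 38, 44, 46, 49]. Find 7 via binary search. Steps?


Search for 7:
[0,13] mid=6 arr[6]=17
[0,5] mid=2 arr[2]=7
Total: 2 comparisons


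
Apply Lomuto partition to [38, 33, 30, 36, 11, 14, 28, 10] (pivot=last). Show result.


Elements <= 10 go left of pivot.
Result: [10, 33, 30, 36, 11, 14, 28, 38], pivot at index 0


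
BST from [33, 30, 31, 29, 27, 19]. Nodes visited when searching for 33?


BST root = 33
Search for 33: compare at each node
Path: [33]


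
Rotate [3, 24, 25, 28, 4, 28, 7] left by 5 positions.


Left rotate by 5: [28, 7, 3, 24, 25, 28, 4]


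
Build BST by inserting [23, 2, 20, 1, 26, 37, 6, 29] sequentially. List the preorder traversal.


Root = 23; build tree by BST insertion.
Preorder traversal: [23, 2, 1, 20, 6, 26, 37, 29]


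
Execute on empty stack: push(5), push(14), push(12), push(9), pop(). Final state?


push(5) -> [5]
push(14) -> [5, 14]
push(12) -> [5, 14, 12]
push(9) -> [5, 14, 12, 9]
pop() returns 9 -> [5, 14, 12]
Final stack (bottom to top): [5, 14, 12]


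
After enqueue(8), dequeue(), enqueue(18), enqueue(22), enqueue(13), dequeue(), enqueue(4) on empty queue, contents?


enqueue(8) -> [8]
dequeue() returns 8 -> []
enqueue(18) -> [18]
enqueue(22) -> [18, 22]
enqueue(13) -> [18, 22, 13]
dequeue() returns 18 -> [22, 13]
enqueue(4) -> [22, 13, 4]
Final queue (front to back): [22, 13, 4]


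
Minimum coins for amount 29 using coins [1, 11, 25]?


dp[0]=0; dp[i]=1+min(dp[i-c] for c in coins)
...dp[24]=4, dp[25]=1, dp[26]=2, dp[27]=3, dp[28]=4, dp[29]=5
Minimum coins for 29 = 5


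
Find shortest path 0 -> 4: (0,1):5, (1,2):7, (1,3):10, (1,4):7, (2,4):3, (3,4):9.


Dijkstra from 0:
Distances: {0: 0, 1: 5, 2: 12, 3: 15, 4: 12}
Shortest distance to 4 = 12, path = [0, 1, 4]


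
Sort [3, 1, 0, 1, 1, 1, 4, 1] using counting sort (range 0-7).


Count array: [1, 5, 0, 1, 1, 0, 0, 0]
Reconstruct: [0, 1, 1, 1, 1, 1, 3, 4]


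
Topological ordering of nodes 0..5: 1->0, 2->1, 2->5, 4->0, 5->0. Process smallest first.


Kahn's algorithm, process smallest node first
Order: [2, 1, 3, 4, 5, 0]


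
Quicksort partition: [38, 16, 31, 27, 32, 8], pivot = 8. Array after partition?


Elements <= 8 go left of pivot.
Result: [8, 16, 31, 27, 32, 38], pivot at index 0


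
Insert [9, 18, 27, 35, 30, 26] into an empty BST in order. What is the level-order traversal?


Root = 9; build tree by BST insertion.
Level-Order traversal: [9, 18, 27, 26, 35, 30]


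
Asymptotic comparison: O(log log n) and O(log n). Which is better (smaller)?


double-logarithmic grows slower than logarithmic
O(log log n) is asymptotically smaller; O(log n) grows faster
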